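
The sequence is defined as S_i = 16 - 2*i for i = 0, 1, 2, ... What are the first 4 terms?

This is an arithmetic sequence.
i=0: S_0 = 16 + -2*0 = 16
i=1: S_1 = 16 + -2*1 = 14
i=2: S_2 = 16 + -2*2 = 12
i=3: S_3 = 16 + -2*3 = 10
The first 4 terms are: [16, 14, 12, 10]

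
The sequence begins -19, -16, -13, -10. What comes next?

Differences: -16 - -19 = 3
This is an arithmetic sequence with common difference d = 3.
Next term = -10 + 3 = -7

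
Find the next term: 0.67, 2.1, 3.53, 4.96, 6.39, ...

Differences: 2.1 - 0.67 = 1.43
This is an arithmetic sequence with common difference d = 1.43.
Next term = 6.39 + 1.43 = 7.82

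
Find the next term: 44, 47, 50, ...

Differences: 47 - 44 = 3
This is an arithmetic sequence with common difference d = 3.
Next term = 50 + 3 = 53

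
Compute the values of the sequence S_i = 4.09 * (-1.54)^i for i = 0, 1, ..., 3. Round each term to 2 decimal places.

This is a geometric sequence.
i=0: S_0 = 4.09 * (-1.54)^0 = 4.09
i=1: S_1 = 4.09 * (-1.54)^1 ≈ -6.3
i=2: S_2 = 4.09 * (-1.54)^2 ≈ 9.7
i=3: S_3 = 4.09 * (-1.54)^3 ≈ -14.94
The first 4 terms are: [4.09, -6.3, 9.7, -14.94]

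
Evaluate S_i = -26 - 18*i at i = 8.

S_8 = -26 + -18*8 = -26 + -144 = -170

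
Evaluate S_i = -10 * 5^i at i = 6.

S_6 = -10 * 5^6 = -10 * 15625 = -156250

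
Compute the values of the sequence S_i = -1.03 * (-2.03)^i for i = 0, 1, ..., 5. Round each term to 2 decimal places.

This is a geometric sequence.
i=0: S_0 = -1.03 * (-2.03)^0 = -1.03
i=1: S_1 = -1.03 * (-2.03)^1 ≈ 2.09
i=2: S_2 = -1.03 * (-2.03)^2 ≈ -4.24
i=3: S_3 = -1.03 * (-2.03)^3 ≈ 8.62
i=4: S_4 = -1.03 * (-2.03)^4 ≈ -17.49
i=5: S_5 = -1.03 * (-2.03)^5 ≈ 35.51
The first 6 terms are: [-1.03, 2.09, -4.24, 8.62, -17.49, 35.51]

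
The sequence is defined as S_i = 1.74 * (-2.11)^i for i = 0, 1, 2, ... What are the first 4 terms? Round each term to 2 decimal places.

This is a geometric sequence.
i=0: S_0 = 1.74 * (-2.11)^0 = 1.74
i=1: S_1 = 1.74 * (-2.11)^1 ≈ -3.67
i=2: S_2 = 1.74 * (-2.11)^2 ≈ 7.75
i=3: S_3 = 1.74 * (-2.11)^3 ≈ -16.35
The first 4 terms are: [1.74, -3.67, 7.75, -16.35]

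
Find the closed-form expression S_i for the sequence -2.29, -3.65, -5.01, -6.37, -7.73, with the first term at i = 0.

Check differences: -3.65 - -2.29 = -1.36
-5.01 - -3.65 = -1.36
Common difference d = -1.36.
First term a = -2.29.
Formula: S_i = -2.29 - 1.36*i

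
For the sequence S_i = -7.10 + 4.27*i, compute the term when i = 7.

S_7 = -7.1 + 4.27*7 = -7.1 + 29.89 = 22.79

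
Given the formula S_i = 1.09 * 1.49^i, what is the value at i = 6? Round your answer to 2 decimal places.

S_6 = 1.09 * 1.49^6 ≈ 1.09 * 10.9425 ≈ 11.93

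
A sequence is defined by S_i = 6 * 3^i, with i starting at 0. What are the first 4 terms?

This is a geometric sequence.
i=0: S_0 = 6 * 3^0 = 6
i=1: S_1 = 6 * 3^1 = 18
i=2: S_2 = 6 * 3^2 = 54
i=3: S_3 = 6 * 3^3 = 162
The first 4 terms are: [6, 18, 54, 162]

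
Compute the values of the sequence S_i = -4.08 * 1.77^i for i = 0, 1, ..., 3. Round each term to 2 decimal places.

This is a geometric sequence.
i=0: S_0 = -4.08 * 1.77^0 = -4.08
i=1: S_1 = -4.08 * 1.77^1 ≈ -7.22
i=2: S_2 = -4.08 * 1.77^2 ≈ -12.78
i=3: S_3 = -4.08 * 1.77^3 ≈ -22.62
The first 4 terms are: [-4.08, -7.22, -12.78, -22.62]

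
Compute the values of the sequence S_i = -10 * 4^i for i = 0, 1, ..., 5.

This is a geometric sequence.
i=0: S_0 = -10 * 4^0 = -10
i=1: S_1 = -10 * 4^1 = -40
i=2: S_2 = -10 * 4^2 = -160
i=3: S_3 = -10 * 4^3 = -640
i=4: S_4 = -10 * 4^4 = -2560
i=5: S_5 = -10 * 4^5 = -10240
The first 6 terms are: [-10, -40, -160, -640, -2560, -10240]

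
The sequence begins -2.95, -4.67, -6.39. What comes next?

Differences: -4.67 - -2.95 = -1.72
This is an arithmetic sequence with common difference d = -1.72.
Next term = -6.39 + -1.72 = -8.11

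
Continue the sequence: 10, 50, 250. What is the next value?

Ratios: 50 / 10 = 5.0
This is a geometric sequence with common ratio r = 5.
Next term = 250 * 5 = 1250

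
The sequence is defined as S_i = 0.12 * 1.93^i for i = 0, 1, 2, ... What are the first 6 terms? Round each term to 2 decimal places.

This is a geometric sequence.
i=0: S_0 = 0.12 * 1.93^0 = 0.12
i=1: S_1 = 0.12 * 1.93^1 ≈ 0.23
i=2: S_2 = 0.12 * 1.93^2 ≈ 0.45
i=3: S_3 = 0.12 * 1.93^3 ≈ 0.86
i=4: S_4 = 0.12 * 1.93^4 ≈ 1.66
i=5: S_5 = 0.12 * 1.93^5 ≈ 3.21
The first 6 terms are: [0.12, 0.23, 0.45, 0.86, 1.66, 3.21]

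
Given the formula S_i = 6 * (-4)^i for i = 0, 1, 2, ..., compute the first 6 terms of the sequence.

This is a geometric sequence.
i=0: S_0 = 6 * (-4)^0 = 6
i=1: S_1 = 6 * (-4)^1 = -24
i=2: S_2 = 6 * (-4)^2 = 96
i=3: S_3 = 6 * (-4)^3 = -384
i=4: S_4 = 6 * (-4)^4 = 1536
i=5: S_5 = 6 * (-4)^5 = -6144
The first 6 terms are: [6, -24, 96, -384, 1536, -6144]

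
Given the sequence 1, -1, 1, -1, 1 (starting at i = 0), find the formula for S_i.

Check ratios: -1 / 1 = -1.0
Common ratio r = -1.
First term a = 1.
Formula: S_i = 1 * (-1)^i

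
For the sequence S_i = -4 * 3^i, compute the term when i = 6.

S_6 = -4 * 3^6 = -4 * 729 = -2916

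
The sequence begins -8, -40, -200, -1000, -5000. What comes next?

Ratios: -40 / -8 = 5.0
This is a geometric sequence with common ratio r = 5.
Next term = -5000 * 5 = -25000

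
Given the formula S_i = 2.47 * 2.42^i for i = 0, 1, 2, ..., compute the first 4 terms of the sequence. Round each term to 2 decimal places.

This is a geometric sequence.
i=0: S_0 = 2.47 * 2.42^0 = 2.47
i=1: S_1 = 2.47 * 2.42^1 ≈ 5.98
i=2: S_2 = 2.47 * 2.42^2 ≈ 14.47
i=3: S_3 = 2.47 * 2.42^3 ≈ 35.01
The first 4 terms are: [2.47, 5.98, 14.47, 35.01]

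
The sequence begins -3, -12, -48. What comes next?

Ratios: -12 / -3 = 4.0
This is a geometric sequence with common ratio r = 4.
Next term = -48 * 4 = -192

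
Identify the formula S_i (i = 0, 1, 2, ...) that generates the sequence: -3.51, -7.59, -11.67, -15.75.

Check differences: -7.59 - -3.51 = -4.08
-11.67 - -7.59 = -4.08
Common difference d = -4.08.
First term a = -3.51.
Formula: S_i = -3.51 - 4.08*i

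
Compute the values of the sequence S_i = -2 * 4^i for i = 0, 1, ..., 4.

This is a geometric sequence.
i=0: S_0 = -2 * 4^0 = -2
i=1: S_1 = -2 * 4^1 = -8
i=2: S_2 = -2 * 4^2 = -32
i=3: S_3 = -2 * 4^3 = -128
i=4: S_4 = -2 * 4^4 = -512
The first 5 terms are: [-2, -8, -32, -128, -512]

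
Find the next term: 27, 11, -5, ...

Differences: 11 - 27 = -16
This is an arithmetic sequence with common difference d = -16.
Next term = -5 + -16 = -21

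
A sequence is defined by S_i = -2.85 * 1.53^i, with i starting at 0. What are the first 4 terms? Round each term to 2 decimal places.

This is a geometric sequence.
i=0: S_0 = -2.85 * 1.53^0 = -2.85
i=1: S_1 = -2.85 * 1.53^1 ≈ -4.36
i=2: S_2 = -2.85 * 1.53^2 ≈ -6.67
i=3: S_3 = -2.85 * 1.53^3 ≈ -10.21
The first 4 terms are: [-2.85, -4.36, -6.67, -10.21]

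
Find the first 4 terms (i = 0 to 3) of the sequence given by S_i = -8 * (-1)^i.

This is a geometric sequence.
i=0: S_0 = -8 * (-1)^0 = -8
i=1: S_1 = -8 * (-1)^1 = 8
i=2: S_2 = -8 * (-1)^2 = -8
i=3: S_3 = -8 * (-1)^3 = 8
The first 4 terms are: [-8, 8, -8, 8]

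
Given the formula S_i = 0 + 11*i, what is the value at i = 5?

S_5 = 0 + 11*5 = 0 + 55 = 55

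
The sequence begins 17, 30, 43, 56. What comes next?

Differences: 30 - 17 = 13
This is an arithmetic sequence with common difference d = 13.
Next term = 56 + 13 = 69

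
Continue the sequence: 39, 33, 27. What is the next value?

Differences: 33 - 39 = -6
This is an arithmetic sequence with common difference d = -6.
Next term = 27 + -6 = 21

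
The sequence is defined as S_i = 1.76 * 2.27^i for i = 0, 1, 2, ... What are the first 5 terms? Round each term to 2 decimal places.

This is a geometric sequence.
i=0: S_0 = 1.76 * 2.27^0 = 1.76
i=1: S_1 = 1.76 * 2.27^1 ≈ 4.0
i=2: S_2 = 1.76 * 2.27^2 ≈ 9.07
i=3: S_3 = 1.76 * 2.27^3 ≈ 20.59
i=4: S_4 = 1.76 * 2.27^4 ≈ 46.73
The first 5 terms are: [1.76, 4.0, 9.07, 20.59, 46.73]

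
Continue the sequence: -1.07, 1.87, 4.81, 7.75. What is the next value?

Differences: 1.87 - -1.07 = 2.94
This is an arithmetic sequence with common difference d = 2.94.
Next term = 7.75 + 2.94 = 10.69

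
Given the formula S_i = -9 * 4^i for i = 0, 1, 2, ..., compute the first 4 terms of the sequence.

This is a geometric sequence.
i=0: S_0 = -9 * 4^0 = -9
i=1: S_1 = -9 * 4^1 = -36
i=2: S_2 = -9 * 4^2 = -144
i=3: S_3 = -9 * 4^3 = -576
The first 4 terms are: [-9, -36, -144, -576]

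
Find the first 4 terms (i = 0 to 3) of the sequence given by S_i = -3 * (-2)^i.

This is a geometric sequence.
i=0: S_0 = -3 * (-2)^0 = -3
i=1: S_1 = -3 * (-2)^1 = 6
i=2: S_2 = -3 * (-2)^2 = -12
i=3: S_3 = -3 * (-2)^3 = 24
The first 4 terms are: [-3, 6, -12, 24]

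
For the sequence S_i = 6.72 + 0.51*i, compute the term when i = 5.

S_5 = 6.72 + 0.51*5 = 6.72 + 2.55 = 9.27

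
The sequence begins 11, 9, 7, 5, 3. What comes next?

Differences: 9 - 11 = -2
This is an arithmetic sequence with common difference d = -2.
Next term = 3 + -2 = 1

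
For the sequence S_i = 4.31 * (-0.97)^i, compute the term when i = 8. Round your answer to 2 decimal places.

S_8 = 4.31 * (-0.97)^8 ≈ 4.31 * 0.7837 ≈ 3.38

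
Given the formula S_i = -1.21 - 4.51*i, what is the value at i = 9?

S_9 = -1.21 + -4.51*9 = -1.21 + -40.59 = -41.8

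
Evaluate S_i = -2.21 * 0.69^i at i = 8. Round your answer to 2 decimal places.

S_8 = -2.21 * 0.69^8 ≈ -2.21 * 0.0514 ≈ -0.11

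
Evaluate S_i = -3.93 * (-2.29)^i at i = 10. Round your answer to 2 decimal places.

S_10 = -3.93 * (-2.29)^10 ≈ -3.93 * 3966.0193 ≈ -15586.46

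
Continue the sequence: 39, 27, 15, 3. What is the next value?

Differences: 27 - 39 = -12
This is an arithmetic sequence with common difference d = -12.
Next term = 3 + -12 = -9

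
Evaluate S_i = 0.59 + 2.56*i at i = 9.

S_9 = 0.59 + 2.56*9 = 0.59 + 23.04 = 23.63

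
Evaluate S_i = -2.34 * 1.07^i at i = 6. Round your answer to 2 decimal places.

S_6 = -2.34 * 1.07^6 ≈ -2.34 * 1.5007 ≈ -3.51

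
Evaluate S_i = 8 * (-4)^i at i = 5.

S_5 = 8 * (-4)^5 = 8 * -1024 = -8192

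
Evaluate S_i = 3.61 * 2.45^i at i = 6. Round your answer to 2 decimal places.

S_6 = 3.61 * 2.45^6 ≈ 3.61 * 216.2701 ≈ 780.74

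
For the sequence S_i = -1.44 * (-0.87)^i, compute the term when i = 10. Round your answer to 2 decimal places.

S_10 = -1.44 * (-0.87)^10 ≈ -1.44 * 0.2484 ≈ -0.36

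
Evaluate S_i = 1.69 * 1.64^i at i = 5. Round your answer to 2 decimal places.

S_5 = 1.69 * 1.64^5 ≈ 1.69 * 11.8637 ≈ 20.05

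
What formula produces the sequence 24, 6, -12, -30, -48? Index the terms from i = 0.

Check differences: 6 - 24 = -18
-12 - 6 = -18
Common difference d = -18.
First term a = 24.
Formula: S_i = 24 - 18*i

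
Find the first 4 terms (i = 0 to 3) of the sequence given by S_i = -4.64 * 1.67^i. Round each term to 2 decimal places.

This is a geometric sequence.
i=0: S_0 = -4.64 * 1.67^0 = -4.64
i=1: S_1 = -4.64 * 1.67^1 ≈ -7.75
i=2: S_2 = -4.64 * 1.67^2 ≈ -12.94
i=3: S_3 = -4.64 * 1.67^3 ≈ -21.61
The first 4 terms are: [-4.64, -7.75, -12.94, -21.61]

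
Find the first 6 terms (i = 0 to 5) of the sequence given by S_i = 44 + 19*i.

This is an arithmetic sequence.
i=0: S_0 = 44 + 19*0 = 44
i=1: S_1 = 44 + 19*1 = 63
i=2: S_2 = 44 + 19*2 = 82
i=3: S_3 = 44 + 19*3 = 101
i=4: S_4 = 44 + 19*4 = 120
i=5: S_5 = 44 + 19*5 = 139
The first 6 terms are: [44, 63, 82, 101, 120, 139]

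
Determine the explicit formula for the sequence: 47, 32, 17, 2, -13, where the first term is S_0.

Check differences: 32 - 47 = -15
17 - 32 = -15
Common difference d = -15.
First term a = 47.
Formula: S_i = 47 - 15*i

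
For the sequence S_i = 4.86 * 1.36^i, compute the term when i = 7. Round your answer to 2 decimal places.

S_7 = 4.86 * 1.36^7 ≈ 4.86 * 8.6054 ≈ 41.82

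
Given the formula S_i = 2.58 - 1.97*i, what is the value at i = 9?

S_9 = 2.58 + -1.97*9 = 2.58 + -17.73 = -15.15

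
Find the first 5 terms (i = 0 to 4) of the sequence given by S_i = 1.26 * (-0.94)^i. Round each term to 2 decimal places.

This is a geometric sequence.
i=0: S_0 = 1.26 * (-0.94)^0 = 1.26
i=1: S_1 = 1.26 * (-0.94)^1 ≈ -1.18
i=2: S_2 = 1.26 * (-0.94)^2 ≈ 1.11
i=3: S_3 = 1.26 * (-0.94)^3 ≈ -1.05
i=4: S_4 = 1.26 * (-0.94)^4 ≈ 0.98
The first 5 terms are: [1.26, -1.18, 1.11, -1.05, 0.98]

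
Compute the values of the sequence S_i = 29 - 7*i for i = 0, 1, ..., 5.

This is an arithmetic sequence.
i=0: S_0 = 29 + -7*0 = 29
i=1: S_1 = 29 + -7*1 = 22
i=2: S_2 = 29 + -7*2 = 15
i=3: S_3 = 29 + -7*3 = 8
i=4: S_4 = 29 + -7*4 = 1
i=5: S_5 = 29 + -7*5 = -6
The first 6 terms are: [29, 22, 15, 8, 1, -6]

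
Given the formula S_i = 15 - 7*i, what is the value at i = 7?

S_7 = 15 + -7*7 = 15 + -49 = -34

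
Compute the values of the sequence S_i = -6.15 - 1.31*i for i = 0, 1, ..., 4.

This is an arithmetic sequence.
i=0: S_0 = -6.15 + -1.31*0 = -6.15
i=1: S_1 = -6.15 + -1.31*1 = -7.46
i=2: S_2 = -6.15 + -1.31*2 = -8.77
i=3: S_3 = -6.15 + -1.31*3 = -10.08
i=4: S_4 = -6.15 + -1.31*4 = -11.39
The first 5 terms are: [-6.15, -7.46, -8.77, -10.08, -11.39]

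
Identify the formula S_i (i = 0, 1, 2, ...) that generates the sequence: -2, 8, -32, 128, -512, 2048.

Check ratios: 8 / -2 = -4.0
Common ratio r = -4.
First term a = -2.
Formula: S_i = -2 * (-4)^i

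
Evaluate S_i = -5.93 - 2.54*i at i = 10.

S_10 = -5.93 + -2.54*10 = -5.93 + -25.4 = -31.33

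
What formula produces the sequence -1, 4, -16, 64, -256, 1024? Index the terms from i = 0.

Check ratios: 4 / -1 = -4.0
Common ratio r = -4.
First term a = -1.
Formula: S_i = -1 * (-4)^i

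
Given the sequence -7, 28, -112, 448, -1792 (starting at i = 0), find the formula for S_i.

Check ratios: 28 / -7 = -4.0
Common ratio r = -4.
First term a = -7.
Formula: S_i = -7 * (-4)^i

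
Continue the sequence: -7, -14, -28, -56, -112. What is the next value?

Ratios: -14 / -7 = 2.0
This is a geometric sequence with common ratio r = 2.
Next term = -112 * 2 = -224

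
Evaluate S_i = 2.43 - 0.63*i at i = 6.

S_6 = 2.43 + -0.63*6 = 2.43 + -3.78 = -1.35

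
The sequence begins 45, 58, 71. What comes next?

Differences: 58 - 45 = 13
This is an arithmetic sequence with common difference d = 13.
Next term = 71 + 13 = 84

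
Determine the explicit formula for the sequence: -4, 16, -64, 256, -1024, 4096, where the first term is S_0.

Check ratios: 16 / -4 = -4.0
Common ratio r = -4.
First term a = -4.
Formula: S_i = -4 * (-4)^i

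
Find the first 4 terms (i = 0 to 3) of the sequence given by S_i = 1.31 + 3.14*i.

This is an arithmetic sequence.
i=0: S_0 = 1.31 + 3.14*0 = 1.31
i=1: S_1 = 1.31 + 3.14*1 = 4.45
i=2: S_2 = 1.31 + 3.14*2 = 7.59
i=3: S_3 = 1.31 + 3.14*3 = 10.73
The first 4 terms are: [1.31, 4.45, 7.59, 10.73]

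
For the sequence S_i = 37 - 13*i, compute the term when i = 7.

S_7 = 37 + -13*7 = 37 + -91 = -54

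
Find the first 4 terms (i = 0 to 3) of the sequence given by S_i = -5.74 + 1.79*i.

This is an arithmetic sequence.
i=0: S_0 = -5.74 + 1.79*0 = -5.74
i=1: S_1 = -5.74 + 1.79*1 = -3.95
i=2: S_2 = -5.74 + 1.79*2 = -2.16
i=3: S_3 = -5.74 + 1.79*3 = -0.37
The first 4 terms are: [-5.74, -3.95, -2.16, -0.37]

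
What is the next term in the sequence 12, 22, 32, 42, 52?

Differences: 22 - 12 = 10
This is an arithmetic sequence with common difference d = 10.
Next term = 52 + 10 = 62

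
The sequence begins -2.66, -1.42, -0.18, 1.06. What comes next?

Differences: -1.42 - -2.66 = 1.24
This is an arithmetic sequence with common difference d = 1.24.
Next term = 1.06 + 1.24 = 2.3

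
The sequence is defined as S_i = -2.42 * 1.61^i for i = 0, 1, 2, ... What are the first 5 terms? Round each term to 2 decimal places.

This is a geometric sequence.
i=0: S_0 = -2.42 * 1.61^0 = -2.42
i=1: S_1 = -2.42 * 1.61^1 ≈ -3.9
i=2: S_2 = -2.42 * 1.61^2 ≈ -6.27
i=3: S_3 = -2.42 * 1.61^3 ≈ -10.1
i=4: S_4 = -2.42 * 1.61^4 ≈ -16.26
The first 5 terms are: [-2.42, -3.9, -6.27, -10.1, -16.26]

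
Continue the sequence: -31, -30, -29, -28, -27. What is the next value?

Differences: -30 - -31 = 1
This is an arithmetic sequence with common difference d = 1.
Next term = -27 + 1 = -26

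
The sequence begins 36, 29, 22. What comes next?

Differences: 29 - 36 = -7
This is an arithmetic sequence with common difference d = -7.
Next term = 22 + -7 = 15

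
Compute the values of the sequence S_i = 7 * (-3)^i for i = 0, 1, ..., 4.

This is a geometric sequence.
i=0: S_0 = 7 * (-3)^0 = 7
i=1: S_1 = 7 * (-3)^1 = -21
i=2: S_2 = 7 * (-3)^2 = 63
i=3: S_3 = 7 * (-3)^3 = -189
i=4: S_4 = 7 * (-3)^4 = 567
The first 5 terms are: [7, -21, 63, -189, 567]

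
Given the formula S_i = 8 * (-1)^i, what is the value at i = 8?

S_8 = 8 * (-1)^8 = 8 * 1 = 8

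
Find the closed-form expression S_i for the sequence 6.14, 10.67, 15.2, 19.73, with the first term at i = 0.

Check differences: 10.67 - 6.14 = 4.53
15.2 - 10.67 = 4.53
Common difference d = 4.53.
First term a = 6.14.
Formula: S_i = 6.14 + 4.53*i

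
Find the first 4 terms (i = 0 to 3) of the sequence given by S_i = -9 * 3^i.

This is a geometric sequence.
i=0: S_0 = -9 * 3^0 = -9
i=1: S_1 = -9 * 3^1 = -27
i=2: S_2 = -9 * 3^2 = -81
i=3: S_3 = -9 * 3^3 = -243
The first 4 terms are: [-9, -27, -81, -243]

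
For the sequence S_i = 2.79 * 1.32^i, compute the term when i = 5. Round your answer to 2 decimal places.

S_5 = 2.79 * 1.32^5 ≈ 2.79 * 4.0075 ≈ 11.18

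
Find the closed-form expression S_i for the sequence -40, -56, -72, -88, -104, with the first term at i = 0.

Check differences: -56 - -40 = -16
-72 - -56 = -16
Common difference d = -16.
First term a = -40.
Formula: S_i = -40 - 16*i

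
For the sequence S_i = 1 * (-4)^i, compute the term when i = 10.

S_10 = 1 * (-4)^10 = 1 * 1048576 = 1048576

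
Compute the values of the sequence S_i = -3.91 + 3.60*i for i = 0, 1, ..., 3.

This is an arithmetic sequence.
i=0: S_0 = -3.91 + 3.6*0 = -3.91
i=1: S_1 = -3.91 + 3.6*1 = -0.31
i=2: S_2 = -3.91 + 3.6*2 = 3.29
i=3: S_3 = -3.91 + 3.6*3 = 6.89
The first 4 terms are: [-3.91, -0.31, 3.29, 6.89]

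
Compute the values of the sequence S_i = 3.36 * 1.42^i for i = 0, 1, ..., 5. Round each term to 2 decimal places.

This is a geometric sequence.
i=0: S_0 = 3.36 * 1.42^0 = 3.36
i=1: S_1 = 3.36 * 1.42^1 ≈ 4.77
i=2: S_2 = 3.36 * 1.42^2 ≈ 6.78
i=3: S_3 = 3.36 * 1.42^3 ≈ 9.62
i=4: S_4 = 3.36 * 1.42^4 ≈ 13.66
i=5: S_5 = 3.36 * 1.42^5 ≈ 19.4
The first 6 terms are: [3.36, 4.77, 6.78, 9.62, 13.66, 19.4]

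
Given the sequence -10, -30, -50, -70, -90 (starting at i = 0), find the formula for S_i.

Check differences: -30 - -10 = -20
-50 - -30 = -20
Common difference d = -20.
First term a = -10.
Formula: S_i = -10 - 20*i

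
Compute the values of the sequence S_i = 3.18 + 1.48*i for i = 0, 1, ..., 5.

This is an arithmetic sequence.
i=0: S_0 = 3.18 + 1.48*0 = 3.18
i=1: S_1 = 3.18 + 1.48*1 = 4.66
i=2: S_2 = 3.18 + 1.48*2 = 6.14
i=3: S_3 = 3.18 + 1.48*3 = 7.62
i=4: S_4 = 3.18 + 1.48*4 = 9.1
i=5: S_5 = 3.18 + 1.48*5 = 10.58
The first 6 terms are: [3.18, 4.66, 6.14, 7.62, 9.1, 10.58]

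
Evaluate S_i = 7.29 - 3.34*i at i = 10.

S_10 = 7.29 + -3.34*10 = 7.29 + -33.4 = -26.11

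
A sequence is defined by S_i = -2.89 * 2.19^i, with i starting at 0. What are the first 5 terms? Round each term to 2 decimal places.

This is a geometric sequence.
i=0: S_0 = -2.89 * 2.19^0 = -2.89
i=1: S_1 = -2.89 * 2.19^1 ≈ -6.33
i=2: S_2 = -2.89 * 2.19^2 ≈ -13.86
i=3: S_3 = -2.89 * 2.19^3 ≈ -30.35
i=4: S_4 = -2.89 * 2.19^4 ≈ -66.48
The first 5 terms are: [-2.89, -6.33, -13.86, -30.35, -66.48]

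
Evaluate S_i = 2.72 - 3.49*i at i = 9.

S_9 = 2.72 + -3.49*9 = 2.72 + -31.41 = -28.69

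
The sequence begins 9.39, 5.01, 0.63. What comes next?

Differences: 5.01 - 9.39 = -4.38
This is an arithmetic sequence with common difference d = -4.38.
Next term = 0.63 + -4.38 = -3.75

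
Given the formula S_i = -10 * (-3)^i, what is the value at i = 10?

S_10 = -10 * (-3)^10 = -10 * 59049 = -590490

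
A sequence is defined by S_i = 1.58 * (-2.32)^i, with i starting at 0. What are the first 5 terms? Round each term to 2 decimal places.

This is a geometric sequence.
i=0: S_0 = 1.58 * (-2.32)^0 = 1.58
i=1: S_1 = 1.58 * (-2.32)^1 ≈ -3.67
i=2: S_2 = 1.58 * (-2.32)^2 ≈ 8.5
i=3: S_3 = 1.58 * (-2.32)^3 ≈ -19.73
i=4: S_4 = 1.58 * (-2.32)^4 ≈ 45.77
The first 5 terms are: [1.58, -3.67, 8.5, -19.73, 45.77]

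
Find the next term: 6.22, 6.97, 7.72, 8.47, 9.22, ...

Differences: 6.97 - 6.22 = 0.75
This is an arithmetic sequence with common difference d = 0.75.
Next term = 9.22 + 0.75 = 9.97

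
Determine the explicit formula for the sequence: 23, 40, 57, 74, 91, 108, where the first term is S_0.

Check differences: 40 - 23 = 17
57 - 40 = 17
Common difference d = 17.
First term a = 23.
Formula: S_i = 23 + 17*i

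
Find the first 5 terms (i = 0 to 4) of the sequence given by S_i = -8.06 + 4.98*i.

This is an arithmetic sequence.
i=0: S_0 = -8.06 + 4.98*0 = -8.06
i=1: S_1 = -8.06 + 4.98*1 = -3.08
i=2: S_2 = -8.06 + 4.98*2 = 1.9
i=3: S_3 = -8.06 + 4.98*3 = 6.88
i=4: S_4 = -8.06 + 4.98*4 = 11.86
The first 5 terms are: [-8.06, -3.08, 1.9, 6.88, 11.86]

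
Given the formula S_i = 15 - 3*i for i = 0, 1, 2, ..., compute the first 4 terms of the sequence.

This is an arithmetic sequence.
i=0: S_0 = 15 + -3*0 = 15
i=1: S_1 = 15 + -3*1 = 12
i=2: S_2 = 15 + -3*2 = 9
i=3: S_3 = 15 + -3*3 = 6
The first 4 terms are: [15, 12, 9, 6]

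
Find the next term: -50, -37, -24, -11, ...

Differences: -37 - -50 = 13
This is an arithmetic sequence with common difference d = 13.
Next term = -11 + 13 = 2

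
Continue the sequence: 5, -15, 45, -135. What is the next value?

Ratios: -15 / 5 = -3.0
This is a geometric sequence with common ratio r = -3.
Next term = -135 * -3 = 405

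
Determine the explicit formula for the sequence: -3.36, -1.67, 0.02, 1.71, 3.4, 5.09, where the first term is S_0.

Check differences: -1.67 - -3.36 = 1.69
0.02 - -1.67 = 1.69
Common difference d = 1.69.
First term a = -3.36.
Formula: S_i = -3.36 + 1.69*i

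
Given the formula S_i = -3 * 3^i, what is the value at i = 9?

S_9 = -3 * 3^9 = -3 * 19683 = -59049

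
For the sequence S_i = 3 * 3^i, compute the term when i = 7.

S_7 = 3 * 3^7 = 3 * 2187 = 6561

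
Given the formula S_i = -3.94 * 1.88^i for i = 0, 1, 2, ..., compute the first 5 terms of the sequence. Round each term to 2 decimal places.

This is a geometric sequence.
i=0: S_0 = -3.94 * 1.88^0 = -3.94
i=1: S_1 = -3.94 * 1.88^1 ≈ -7.41
i=2: S_2 = -3.94 * 1.88^2 ≈ -13.93
i=3: S_3 = -3.94 * 1.88^3 ≈ -26.18
i=4: S_4 = -3.94 * 1.88^4 ≈ -49.22
The first 5 terms are: [-3.94, -7.41, -13.93, -26.18, -49.22]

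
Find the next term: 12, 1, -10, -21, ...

Differences: 1 - 12 = -11
This is an arithmetic sequence with common difference d = -11.
Next term = -21 + -11 = -32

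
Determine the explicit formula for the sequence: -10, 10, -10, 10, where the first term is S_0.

Check ratios: 10 / -10 = -1.0
Common ratio r = -1.
First term a = -10.
Formula: S_i = -10 * (-1)^i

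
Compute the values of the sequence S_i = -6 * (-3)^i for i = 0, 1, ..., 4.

This is a geometric sequence.
i=0: S_0 = -6 * (-3)^0 = -6
i=1: S_1 = -6 * (-3)^1 = 18
i=2: S_2 = -6 * (-3)^2 = -54
i=3: S_3 = -6 * (-3)^3 = 162
i=4: S_4 = -6 * (-3)^4 = -486
The first 5 terms are: [-6, 18, -54, 162, -486]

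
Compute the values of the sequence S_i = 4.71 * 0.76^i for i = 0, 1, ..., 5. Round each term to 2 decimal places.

This is a geometric sequence.
i=0: S_0 = 4.71 * 0.76^0 = 4.71
i=1: S_1 = 4.71 * 0.76^1 ≈ 3.58
i=2: S_2 = 4.71 * 0.76^2 ≈ 2.72
i=3: S_3 = 4.71 * 0.76^3 ≈ 2.07
i=4: S_4 = 4.71 * 0.76^4 ≈ 1.57
i=5: S_5 = 4.71 * 0.76^5 ≈ 1.19
The first 6 terms are: [4.71, 3.58, 2.72, 2.07, 1.57, 1.19]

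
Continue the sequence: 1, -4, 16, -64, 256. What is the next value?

Ratios: -4 / 1 = -4.0
This is a geometric sequence with common ratio r = -4.
Next term = 256 * -4 = -1024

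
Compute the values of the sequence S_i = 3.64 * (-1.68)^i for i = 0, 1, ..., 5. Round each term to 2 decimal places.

This is a geometric sequence.
i=0: S_0 = 3.64 * (-1.68)^0 = 3.64
i=1: S_1 = 3.64 * (-1.68)^1 ≈ -6.12
i=2: S_2 = 3.64 * (-1.68)^2 ≈ 10.27
i=3: S_3 = 3.64 * (-1.68)^3 ≈ -17.26
i=4: S_4 = 3.64 * (-1.68)^4 ≈ 29.0
i=5: S_5 = 3.64 * (-1.68)^5 ≈ -48.71
The first 6 terms are: [3.64, -6.12, 10.27, -17.26, 29.0, -48.71]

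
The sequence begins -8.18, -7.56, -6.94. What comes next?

Differences: -7.56 - -8.18 = 0.62
This is an arithmetic sequence with common difference d = 0.62.
Next term = -6.94 + 0.62 = -6.32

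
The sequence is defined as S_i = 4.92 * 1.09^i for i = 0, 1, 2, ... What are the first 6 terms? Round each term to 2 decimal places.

This is a geometric sequence.
i=0: S_0 = 4.92 * 1.09^0 = 4.92
i=1: S_1 = 4.92 * 1.09^1 ≈ 5.36
i=2: S_2 = 4.92 * 1.09^2 ≈ 5.85
i=3: S_3 = 4.92 * 1.09^3 ≈ 6.37
i=4: S_4 = 4.92 * 1.09^4 ≈ 6.94
i=5: S_5 = 4.92 * 1.09^5 ≈ 7.57
The first 6 terms are: [4.92, 5.36, 5.85, 6.37, 6.94, 7.57]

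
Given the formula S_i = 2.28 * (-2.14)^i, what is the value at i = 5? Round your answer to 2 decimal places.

S_5 = 2.28 * (-2.14)^5 ≈ 2.28 * -44.8817 ≈ -102.33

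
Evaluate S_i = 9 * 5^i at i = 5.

S_5 = 9 * 5^5 = 9 * 3125 = 28125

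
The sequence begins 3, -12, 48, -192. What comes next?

Ratios: -12 / 3 = -4.0
This is a geometric sequence with common ratio r = -4.
Next term = -192 * -4 = 768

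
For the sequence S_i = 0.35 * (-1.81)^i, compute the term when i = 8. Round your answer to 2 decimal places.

S_8 = 0.35 * (-1.81)^8 ≈ 0.35 * 115.1937 ≈ 40.32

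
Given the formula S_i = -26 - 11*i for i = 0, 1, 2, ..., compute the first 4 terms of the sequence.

This is an arithmetic sequence.
i=0: S_0 = -26 + -11*0 = -26
i=1: S_1 = -26 + -11*1 = -37
i=2: S_2 = -26 + -11*2 = -48
i=3: S_3 = -26 + -11*3 = -59
The first 4 terms are: [-26, -37, -48, -59]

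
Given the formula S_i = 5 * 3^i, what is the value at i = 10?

S_10 = 5 * 3^10 = 5 * 59049 = 295245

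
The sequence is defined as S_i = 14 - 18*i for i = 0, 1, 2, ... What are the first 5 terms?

This is an arithmetic sequence.
i=0: S_0 = 14 + -18*0 = 14
i=1: S_1 = 14 + -18*1 = -4
i=2: S_2 = 14 + -18*2 = -22
i=3: S_3 = 14 + -18*3 = -40
i=4: S_4 = 14 + -18*4 = -58
The first 5 terms are: [14, -4, -22, -40, -58]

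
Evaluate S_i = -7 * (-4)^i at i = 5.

S_5 = -7 * (-4)^5 = -7 * -1024 = 7168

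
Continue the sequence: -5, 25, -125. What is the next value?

Ratios: 25 / -5 = -5.0
This is a geometric sequence with common ratio r = -5.
Next term = -125 * -5 = 625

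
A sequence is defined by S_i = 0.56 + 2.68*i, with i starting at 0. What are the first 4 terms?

This is an arithmetic sequence.
i=0: S_0 = 0.56 + 2.68*0 = 0.56
i=1: S_1 = 0.56 + 2.68*1 = 3.24
i=2: S_2 = 0.56 + 2.68*2 = 5.92
i=3: S_3 = 0.56 + 2.68*3 = 8.6
The first 4 terms are: [0.56, 3.24, 5.92, 8.6]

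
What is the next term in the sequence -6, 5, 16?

Differences: 5 - -6 = 11
This is an arithmetic sequence with common difference d = 11.
Next term = 16 + 11 = 27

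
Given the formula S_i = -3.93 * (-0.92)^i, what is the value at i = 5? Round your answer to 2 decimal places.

S_5 = -3.93 * (-0.92)^5 ≈ -3.93 * -0.6591 ≈ 2.59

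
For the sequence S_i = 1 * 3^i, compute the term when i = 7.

S_7 = 1 * 3^7 = 1 * 2187 = 2187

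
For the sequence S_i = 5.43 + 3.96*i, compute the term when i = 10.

S_10 = 5.43 + 3.96*10 = 5.43 + 39.6 = 45.03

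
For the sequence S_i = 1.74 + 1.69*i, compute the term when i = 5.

S_5 = 1.74 + 1.69*5 = 1.74 + 8.45 = 10.19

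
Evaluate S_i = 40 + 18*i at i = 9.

S_9 = 40 + 18*9 = 40 + 162 = 202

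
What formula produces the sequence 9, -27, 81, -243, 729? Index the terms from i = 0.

Check ratios: -27 / 9 = -3.0
Common ratio r = -3.
First term a = 9.
Formula: S_i = 9 * (-3)^i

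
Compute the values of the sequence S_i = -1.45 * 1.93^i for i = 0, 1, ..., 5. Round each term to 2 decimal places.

This is a geometric sequence.
i=0: S_0 = -1.45 * 1.93^0 = -1.45
i=1: S_1 = -1.45 * 1.93^1 ≈ -2.8
i=2: S_2 = -1.45 * 1.93^2 ≈ -5.4
i=3: S_3 = -1.45 * 1.93^3 ≈ -10.42
i=4: S_4 = -1.45 * 1.93^4 ≈ -20.12
i=5: S_5 = -1.45 * 1.93^5 ≈ -38.83
The first 6 terms are: [-1.45, -2.8, -5.4, -10.42, -20.12, -38.83]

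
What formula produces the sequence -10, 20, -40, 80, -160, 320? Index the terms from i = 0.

Check ratios: 20 / -10 = -2.0
Common ratio r = -2.
First term a = -10.
Formula: S_i = -10 * (-2)^i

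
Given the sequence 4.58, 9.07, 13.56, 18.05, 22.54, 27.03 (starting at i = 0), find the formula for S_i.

Check differences: 9.07 - 4.58 = 4.49
13.56 - 9.07 = 4.49
Common difference d = 4.49.
First term a = 4.58.
Formula: S_i = 4.58 + 4.49*i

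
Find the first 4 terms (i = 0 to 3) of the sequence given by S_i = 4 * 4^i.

This is a geometric sequence.
i=0: S_0 = 4 * 4^0 = 4
i=1: S_1 = 4 * 4^1 = 16
i=2: S_2 = 4 * 4^2 = 64
i=3: S_3 = 4 * 4^3 = 256
The first 4 terms are: [4, 16, 64, 256]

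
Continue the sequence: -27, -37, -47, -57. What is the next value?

Differences: -37 - -27 = -10
This is an arithmetic sequence with common difference d = -10.
Next term = -57 + -10 = -67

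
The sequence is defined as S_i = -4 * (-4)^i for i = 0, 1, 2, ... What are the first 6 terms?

This is a geometric sequence.
i=0: S_0 = -4 * (-4)^0 = -4
i=1: S_1 = -4 * (-4)^1 = 16
i=2: S_2 = -4 * (-4)^2 = -64
i=3: S_3 = -4 * (-4)^3 = 256
i=4: S_4 = -4 * (-4)^4 = -1024
i=5: S_5 = -4 * (-4)^5 = 4096
The first 6 terms are: [-4, 16, -64, 256, -1024, 4096]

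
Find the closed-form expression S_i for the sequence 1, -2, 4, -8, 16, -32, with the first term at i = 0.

Check ratios: -2 / 1 = -2.0
Common ratio r = -2.
First term a = 1.
Formula: S_i = 1 * (-2)^i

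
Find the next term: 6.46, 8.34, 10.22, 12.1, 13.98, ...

Differences: 8.34 - 6.46 = 1.88
This is an arithmetic sequence with common difference d = 1.88.
Next term = 13.98 + 1.88 = 15.86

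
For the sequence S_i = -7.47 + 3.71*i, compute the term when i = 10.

S_10 = -7.47 + 3.71*10 = -7.47 + 37.1 = 29.63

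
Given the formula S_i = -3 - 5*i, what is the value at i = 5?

S_5 = -3 + -5*5 = -3 + -25 = -28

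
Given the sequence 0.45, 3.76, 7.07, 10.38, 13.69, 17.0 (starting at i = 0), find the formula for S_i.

Check differences: 3.76 - 0.45 = 3.31
7.07 - 3.76 = 3.31
Common difference d = 3.31.
First term a = 0.45.
Formula: S_i = 0.45 + 3.31*i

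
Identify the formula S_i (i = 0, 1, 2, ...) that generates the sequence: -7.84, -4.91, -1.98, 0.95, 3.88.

Check differences: -4.91 - -7.84 = 2.93
-1.98 - -4.91 = 2.93
Common difference d = 2.93.
First term a = -7.84.
Formula: S_i = -7.84 + 2.93*i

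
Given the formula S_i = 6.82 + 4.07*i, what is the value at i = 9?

S_9 = 6.82 + 4.07*9 = 6.82 + 36.63 = 43.45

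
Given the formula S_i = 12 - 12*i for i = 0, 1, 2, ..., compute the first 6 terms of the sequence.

This is an arithmetic sequence.
i=0: S_0 = 12 + -12*0 = 12
i=1: S_1 = 12 + -12*1 = 0
i=2: S_2 = 12 + -12*2 = -12
i=3: S_3 = 12 + -12*3 = -24
i=4: S_4 = 12 + -12*4 = -36
i=5: S_5 = 12 + -12*5 = -48
The first 6 terms are: [12, 0, -12, -24, -36, -48]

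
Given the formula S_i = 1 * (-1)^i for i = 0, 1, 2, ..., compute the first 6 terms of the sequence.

This is a geometric sequence.
i=0: S_0 = 1 * (-1)^0 = 1
i=1: S_1 = 1 * (-1)^1 = -1
i=2: S_2 = 1 * (-1)^2 = 1
i=3: S_3 = 1 * (-1)^3 = -1
i=4: S_4 = 1 * (-1)^4 = 1
i=5: S_5 = 1 * (-1)^5 = -1
The first 6 terms are: [1, -1, 1, -1, 1, -1]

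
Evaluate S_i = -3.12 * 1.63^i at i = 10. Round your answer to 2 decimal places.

S_10 = -3.12 * 1.63^10 ≈ -3.12 * 132.3964 ≈ -413.08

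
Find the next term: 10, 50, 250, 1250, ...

Ratios: 50 / 10 = 5.0
This is a geometric sequence with common ratio r = 5.
Next term = 1250 * 5 = 6250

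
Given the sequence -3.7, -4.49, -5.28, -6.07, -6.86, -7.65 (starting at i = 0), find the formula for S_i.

Check differences: -4.49 - -3.7 = -0.79
-5.28 - -4.49 = -0.79
Common difference d = -0.79.
First term a = -3.7.
Formula: S_i = -3.70 - 0.79*i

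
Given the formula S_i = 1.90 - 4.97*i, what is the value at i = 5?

S_5 = 1.9 + -4.97*5 = 1.9 + -24.85 = -22.95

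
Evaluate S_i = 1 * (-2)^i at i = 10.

S_10 = 1 * (-2)^10 = 1 * 1024 = 1024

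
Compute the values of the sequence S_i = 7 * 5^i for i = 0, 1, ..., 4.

This is a geometric sequence.
i=0: S_0 = 7 * 5^0 = 7
i=1: S_1 = 7 * 5^1 = 35
i=2: S_2 = 7 * 5^2 = 175
i=3: S_3 = 7 * 5^3 = 875
i=4: S_4 = 7 * 5^4 = 4375
The first 5 terms are: [7, 35, 175, 875, 4375]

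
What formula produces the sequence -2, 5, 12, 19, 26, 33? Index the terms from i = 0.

Check differences: 5 - -2 = 7
12 - 5 = 7
Common difference d = 7.
First term a = -2.
Formula: S_i = -2 + 7*i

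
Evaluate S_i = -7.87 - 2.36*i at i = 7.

S_7 = -7.87 + -2.36*7 = -7.87 + -16.52 = -24.39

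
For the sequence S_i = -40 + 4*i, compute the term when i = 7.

S_7 = -40 + 4*7 = -40 + 28 = -12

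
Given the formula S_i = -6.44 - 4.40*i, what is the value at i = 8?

S_8 = -6.44 + -4.4*8 = -6.44 + -35.2 = -41.64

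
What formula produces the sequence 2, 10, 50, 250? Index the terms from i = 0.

Check ratios: 10 / 2 = 5.0
Common ratio r = 5.
First term a = 2.
Formula: S_i = 2 * 5^i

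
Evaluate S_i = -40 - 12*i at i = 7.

S_7 = -40 + -12*7 = -40 + -84 = -124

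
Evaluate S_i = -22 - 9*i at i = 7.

S_7 = -22 + -9*7 = -22 + -63 = -85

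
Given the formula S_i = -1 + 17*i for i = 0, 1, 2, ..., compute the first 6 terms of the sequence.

This is an arithmetic sequence.
i=0: S_0 = -1 + 17*0 = -1
i=1: S_1 = -1 + 17*1 = 16
i=2: S_2 = -1 + 17*2 = 33
i=3: S_3 = -1 + 17*3 = 50
i=4: S_4 = -1 + 17*4 = 67
i=5: S_5 = -1 + 17*5 = 84
The first 6 terms are: [-1, 16, 33, 50, 67, 84]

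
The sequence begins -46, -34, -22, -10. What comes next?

Differences: -34 - -46 = 12
This is an arithmetic sequence with common difference d = 12.
Next term = -10 + 12 = 2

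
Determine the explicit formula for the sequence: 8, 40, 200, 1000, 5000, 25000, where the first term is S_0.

Check ratios: 40 / 8 = 5.0
Common ratio r = 5.
First term a = 8.
Formula: S_i = 8 * 5^i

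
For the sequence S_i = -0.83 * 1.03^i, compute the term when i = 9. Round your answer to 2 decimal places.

S_9 = -0.83 * 1.03^9 ≈ -0.83 * 1.3048 ≈ -1.08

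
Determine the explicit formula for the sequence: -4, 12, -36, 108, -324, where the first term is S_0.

Check ratios: 12 / -4 = -3.0
Common ratio r = -3.
First term a = -4.
Formula: S_i = -4 * (-3)^i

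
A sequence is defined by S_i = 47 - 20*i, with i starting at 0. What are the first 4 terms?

This is an arithmetic sequence.
i=0: S_0 = 47 + -20*0 = 47
i=1: S_1 = 47 + -20*1 = 27
i=2: S_2 = 47 + -20*2 = 7
i=3: S_3 = 47 + -20*3 = -13
The first 4 terms are: [47, 27, 7, -13]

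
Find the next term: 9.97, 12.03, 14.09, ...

Differences: 12.03 - 9.97 = 2.06
This is an arithmetic sequence with common difference d = 2.06.
Next term = 14.09 + 2.06 = 16.15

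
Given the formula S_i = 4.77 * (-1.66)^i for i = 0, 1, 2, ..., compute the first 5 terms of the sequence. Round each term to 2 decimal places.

This is a geometric sequence.
i=0: S_0 = 4.77 * (-1.66)^0 = 4.77
i=1: S_1 = 4.77 * (-1.66)^1 ≈ -7.92
i=2: S_2 = 4.77 * (-1.66)^2 ≈ 13.14
i=3: S_3 = 4.77 * (-1.66)^3 ≈ -21.82
i=4: S_4 = 4.77 * (-1.66)^4 ≈ 36.22
The first 5 terms are: [4.77, -7.92, 13.14, -21.82, 36.22]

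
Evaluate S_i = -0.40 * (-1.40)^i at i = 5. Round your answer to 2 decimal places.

S_5 = -0.4 * (-1.4)^5 ≈ -0.4 * -5.3782 ≈ 2.15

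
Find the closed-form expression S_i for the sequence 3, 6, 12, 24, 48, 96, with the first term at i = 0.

Check ratios: 6 / 3 = 2.0
Common ratio r = 2.
First term a = 3.
Formula: S_i = 3 * 2^i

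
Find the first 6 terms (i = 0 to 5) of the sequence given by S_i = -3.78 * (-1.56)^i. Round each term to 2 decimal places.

This is a geometric sequence.
i=0: S_0 = -3.78 * (-1.56)^0 = -3.78
i=1: S_1 = -3.78 * (-1.56)^1 ≈ 5.9
i=2: S_2 = -3.78 * (-1.56)^2 ≈ -9.2
i=3: S_3 = -3.78 * (-1.56)^3 ≈ 14.35
i=4: S_4 = -3.78 * (-1.56)^4 ≈ -22.39
i=5: S_5 = -3.78 * (-1.56)^5 ≈ 34.92
The first 6 terms are: [-3.78, 5.9, -9.2, 14.35, -22.39, 34.92]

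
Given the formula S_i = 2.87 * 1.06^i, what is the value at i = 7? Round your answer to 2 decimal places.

S_7 = 2.87 * 1.06^7 ≈ 2.87 * 1.5036 ≈ 4.32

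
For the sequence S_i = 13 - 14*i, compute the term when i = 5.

S_5 = 13 + -14*5 = 13 + -70 = -57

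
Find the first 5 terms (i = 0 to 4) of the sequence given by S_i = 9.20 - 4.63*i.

This is an arithmetic sequence.
i=0: S_0 = 9.2 + -4.63*0 = 9.2
i=1: S_1 = 9.2 + -4.63*1 = 4.57
i=2: S_2 = 9.2 + -4.63*2 = -0.06
i=3: S_3 = 9.2 + -4.63*3 = -4.69
i=4: S_4 = 9.2 + -4.63*4 = -9.32
The first 5 terms are: [9.2, 4.57, -0.06, -4.69, -9.32]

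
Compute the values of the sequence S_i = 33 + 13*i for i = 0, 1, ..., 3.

This is an arithmetic sequence.
i=0: S_0 = 33 + 13*0 = 33
i=1: S_1 = 33 + 13*1 = 46
i=2: S_2 = 33 + 13*2 = 59
i=3: S_3 = 33 + 13*3 = 72
The first 4 terms are: [33, 46, 59, 72]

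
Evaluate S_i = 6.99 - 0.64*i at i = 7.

S_7 = 6.99 + -0.64*7 = 6.99 + -4.48 = 2.51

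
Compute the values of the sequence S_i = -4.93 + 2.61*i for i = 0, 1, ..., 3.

This is an arithmetic sequence.
i=0: S_0 = -4.93 + 2.61*0 = -4.93
i=1: S_1 = -4.93 + 2.61*1 = -2.32
i=2: S_2 = -4.93 + 2.61*2 = 0.29
i=3: S_3 = -4.93 + 2.61*3 = 2.9
The first 4 terms are: [-4.93, -2.32, 0.29, 2.9]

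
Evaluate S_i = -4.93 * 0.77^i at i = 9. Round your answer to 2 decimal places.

S_9 = -4.93 * 0.77^9 ≈ -4.93 * 0.0952 ≈ -0.47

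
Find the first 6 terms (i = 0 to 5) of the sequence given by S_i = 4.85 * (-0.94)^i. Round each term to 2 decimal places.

This is a geometric sequence.
i=0: S_0 = 4.85 * (-0.94)^0 = 4.85
i=1: S_1 = 4.85 * (-0.94)^1 ≈ -4.56
i=2: S_2 = 4.85 * (-0.94)^2 ≈ 4.29
i=3: S_3 = 4.85 * (-0.94)^3 ≈ -4.03
i=4: S_4 = 4.85 * (-0.94)^4 ≈ 3.79
i=5: S_5 = 4.85 * (-0.94)^5 ≈ -3.56
The first 6 terms are: [4.85, -4.56, 4.29, -4.03, 3.79, -3.56]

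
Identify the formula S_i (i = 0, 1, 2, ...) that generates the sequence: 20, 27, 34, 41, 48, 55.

Check differences: 27 - 20 = 7
34 - 27 = 7
Common difference d = 7.
First term a = 20.
Formula: S_i = 20 + 7*i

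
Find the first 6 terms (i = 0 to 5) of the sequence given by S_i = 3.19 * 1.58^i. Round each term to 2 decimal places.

This is a geometric sequence.
i=0: S_0 = 3.19 * 1.58^0 = 3.19
i=1: S_1 = 3.19 * 1.58^1 ≈ 5.04
i=2: S_2 = 3.19 * 1.58^2 ≈ 7.96
i=3: S_3 = 3.19 * 1.58^3 ≈ 12.58
i=4: S_4 = 3.19 * 1.58^4 ≈ 19.88
i=5: S_5 = 3.19 * 1.58^5 ≈ 31.41
The first 6 terms are: [3.19, 5.04, 7.96, 12.58, 19.88, 31.41]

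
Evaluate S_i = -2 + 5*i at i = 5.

S_5 = -2 + 5*5 = -2 + 25 = 23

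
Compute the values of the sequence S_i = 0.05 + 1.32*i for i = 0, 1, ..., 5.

This is an arithmetic sequence.
i=0: S_0 = 0.05 + 1.32*0 = 0.05
i=1: S_1 = 0.05 + 1.32*1 = 1.37
i=2: S_2 = 0.05 + 1.32*2 = 2.69
i=3: S_3 = 0.05 + 1.32*3 = 4.01
i=4: S_4 = 0.05 + 1.32*4 = 5.33
i=5: S_5 = 0.05 + 1.32*5 = 6.65
The first 6 terms are: [0.05, 1.37, 2.69, 4.01, 5.33, 6.65]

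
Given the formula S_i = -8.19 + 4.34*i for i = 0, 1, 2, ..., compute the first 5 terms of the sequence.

This is an arithmetic sequence.
i=0: S_0 = -8.19 + 4.34*0 = -8.19
i=1: S_1 = -8.19 + 4.34*1 = -3.85
i=2: S_2 = -8.19 + 4.34*2 = 0.49
i=3: S_3 = -8.19 + 4.34*3 = 4.83
i=4: S_4 = -8.19 + 4.34*4 = 9.17
The first 5 terms are: [-8.19, -3.85, 0.49, 4.83, 9.17]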